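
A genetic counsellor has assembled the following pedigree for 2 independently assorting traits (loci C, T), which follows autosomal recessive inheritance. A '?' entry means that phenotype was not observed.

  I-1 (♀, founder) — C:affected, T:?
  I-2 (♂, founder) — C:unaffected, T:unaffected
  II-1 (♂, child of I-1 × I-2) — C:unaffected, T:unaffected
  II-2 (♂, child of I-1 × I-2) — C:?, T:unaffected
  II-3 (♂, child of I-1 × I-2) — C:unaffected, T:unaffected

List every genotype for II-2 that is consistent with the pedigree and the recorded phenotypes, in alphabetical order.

II-2 ∈ {Cc TT, Cc Tt, cc TT, cc Tt}

C/I-1 aff ·: cc
C/I-2 un ·: CC|Cc
C/II-1 un I-1×I-2: Cc
C/II-2 ? I-1×I-2: Cc|cc
C/II-3 un I-1×I-2: Cc
⇒ C over [I-1,I-2,II-1,II-2,II-3]: 3 consistent
T/I-1 ? ·: TT|Tt|tt
T/I-2 un ·: TT|Tt
T/II-1 un I-1×I-2: TT|Tt
T/II-2 un I-1×I-2: TT|Tt
T/II-3 un I-1×I-2: TT|Tt
⇒ T over [I-1,I-2,II-1,II-2,II-3]: 27 consistent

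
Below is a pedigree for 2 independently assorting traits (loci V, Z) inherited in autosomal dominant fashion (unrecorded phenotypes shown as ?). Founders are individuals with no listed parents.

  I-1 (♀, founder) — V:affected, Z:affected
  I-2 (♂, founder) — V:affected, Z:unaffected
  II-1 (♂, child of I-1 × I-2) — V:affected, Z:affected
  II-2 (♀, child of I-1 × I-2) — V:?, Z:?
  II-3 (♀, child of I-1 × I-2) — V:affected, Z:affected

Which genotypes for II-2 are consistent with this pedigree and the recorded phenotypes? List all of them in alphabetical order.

II-2 ∈ {VV Zz, VV zz, Vv Zz, Vv zz, vv Zz, vv zz}

V/I-1 aff ·: Vv|VV
V/I-2 aff ·: Vv|VV
V/II-1 aff I-1×I-2: Vv|VV
V/II-2 ? I-1×I-2: vv|Vv|VV
V/II-3 aff I-1×I-2: Vv|VV
⇒ V over [I-1,I-2,II-1,II-2,II-3]: 29 consistent
Z/I-1 aff ·: Zz|ZZ
Z/I-2 un ·: zz
Z/II-1 aff I-1×I-2: Zz
Z/II-2 ? I-1×I-2: zz|Zz
Z/II-3 aff I-1×I-2: Zz
⇒ Z over [I-1,I-2,II-1,II-2,II-3]: 3 consistent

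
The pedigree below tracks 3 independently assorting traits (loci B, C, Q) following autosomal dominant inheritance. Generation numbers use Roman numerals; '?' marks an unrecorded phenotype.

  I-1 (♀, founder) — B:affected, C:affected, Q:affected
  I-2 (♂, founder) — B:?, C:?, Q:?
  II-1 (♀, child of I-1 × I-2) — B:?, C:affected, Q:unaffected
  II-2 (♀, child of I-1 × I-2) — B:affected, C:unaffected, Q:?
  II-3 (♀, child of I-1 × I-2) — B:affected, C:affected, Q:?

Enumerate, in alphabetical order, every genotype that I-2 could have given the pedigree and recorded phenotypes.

I-2 ∈ {BB Cc Qq, BB Cc qq, BB cc Qq, BB cc qq, Bb Cc Qq, Bb Cc qq, Bb cc Qq, Bb cc qq, bb Cc Qq, bb Cc qq, bb cc Qq, bb cc qq}

B/I-1 aff ·: Bb|BB
B/I-2 ? ·: bb|Bb|BB
B/II-1 ? I-1×I-2: bb|Bb|BB
B/II-2 aff I-1×I-2: Bb|BB
B/II-3 aff I-1×I-2: Bb|BB
⇒ B over [I-1,I-2,II-1,II-2,II-3]: 32 consistent
C/I-1 aff ·: Cc
C/I-2 ? ·: cc|Cc
C/II-1 aff I-1×I-2: Cc|CC
C/II-2 un I-1×I-2: cc
C/II-3 aff I-1×I-2: Cc|CC
⇒ C over [I-1,I-2,II-1,II-2,II-3]: 5 consistent
Q/I-1 aff ·: Qq
Q/I-2 ? ·: qq|Qq
Q/II-1 un I-1×I-2: qq
Q/II-2 ? I-1×I-2: qq|Qq|QQ
Q/II-3 ? I-1×I-2: qq|Qq|QQ
⇒ Q over [I-1,I-2,II-1,II-2,II-3]: 13 consistent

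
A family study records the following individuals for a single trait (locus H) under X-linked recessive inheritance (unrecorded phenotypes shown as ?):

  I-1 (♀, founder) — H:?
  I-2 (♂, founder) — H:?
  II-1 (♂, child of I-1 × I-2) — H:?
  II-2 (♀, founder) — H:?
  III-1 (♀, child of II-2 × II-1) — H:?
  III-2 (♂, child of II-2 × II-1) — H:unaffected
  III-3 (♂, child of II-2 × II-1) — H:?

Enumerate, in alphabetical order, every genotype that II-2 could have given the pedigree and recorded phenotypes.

II-2 ∈ {X^HX^H, X^HX^h}

H/I-1 ? ·: X^HX^H|X^HX^h|X^hX^h
H/I-2 ? ·: X^HY|X^hY
H/II-1 ? I-1×I-2: X^HY|X^hY
H/II-2 ? ·: X^HX^H|X^HX^h
H/III-1 ? II-2×II-1: X^HX^H|X^HX^h|X^hX^h
H/III-2 un II-2×II-1: X^HY
H/III-3 ? II-2×II-1: X^HY|X^hY
⇒ H over [I-1,I-2,II-1,II-2,III-1,III-2,III-3]: 40 consistent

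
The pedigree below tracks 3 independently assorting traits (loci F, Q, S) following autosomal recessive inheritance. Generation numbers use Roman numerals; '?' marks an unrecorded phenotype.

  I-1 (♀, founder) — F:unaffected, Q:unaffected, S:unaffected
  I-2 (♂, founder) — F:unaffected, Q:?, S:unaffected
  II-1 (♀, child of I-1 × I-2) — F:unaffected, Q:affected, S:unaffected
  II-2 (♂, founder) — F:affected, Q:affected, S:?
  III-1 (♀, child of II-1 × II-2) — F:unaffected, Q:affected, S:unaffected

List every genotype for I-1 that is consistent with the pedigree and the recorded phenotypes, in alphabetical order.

F/I-1 un ·: FF|Ff
F/I-2 un ·: FF|Ff
F/II-1 un I-1×I-2: FF|Ff
F/II-2 aff ·: ff
F/III-1 un II-1×II-2: Ff
⇒ F over [I-1,I-2,II-1,II-2,III-1]: 7 consistent
Q/I-1 un ·: Qq
Q/I-2 ? ·: Qq|qq
Q/II-1 aff I-1×I-2: qq
Q/II-2 aff ·: qq
Q/III-1 aff II-1×II-2: qq
⇒ Q over [I-1,I-2,II-1,II-2,III-1]: 2 consistent
S/I-1 un ·: SS|Ss
S/I-2 un ·: SS|Ss
S/II-1 un I-1×I-2: SS|Ss
S/II-2 ? ·: SS|Ss|ss
S/III-1 un II-1×II-2: SS|Ss
⇒ S over [I-1,I-2,II-1,II-2,III-1]: 31 consistent

I-1 ∈ {FF Qq SS, FF Qq Ss, Ff Qq SS, Ff Qq Ss}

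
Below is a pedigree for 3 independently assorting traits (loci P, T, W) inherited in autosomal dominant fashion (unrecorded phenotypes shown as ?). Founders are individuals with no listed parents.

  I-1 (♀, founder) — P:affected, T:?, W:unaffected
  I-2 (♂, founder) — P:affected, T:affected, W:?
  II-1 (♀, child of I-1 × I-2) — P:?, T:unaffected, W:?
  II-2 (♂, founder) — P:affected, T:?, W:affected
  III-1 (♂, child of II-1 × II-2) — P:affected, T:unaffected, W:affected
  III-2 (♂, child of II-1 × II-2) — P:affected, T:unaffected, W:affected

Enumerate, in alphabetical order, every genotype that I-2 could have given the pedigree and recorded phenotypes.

P/I-1 aff ·: Pp|PP
P/I-2 aff ·: Pp|PP
P/II-1 ? I-1×I-2: pp|Pp|PP
P/II-2 aff ·: Pp|PP
P/III-1 aff II-1×II-2: Pp|PP
P/III-2 aff II-1×II-2: Pp|PP
⇒ P over [I-1,I-2,II-1,II-2,III-1,III-2]: 46 consistent
T/I-1 ? ·: tt|Tt
T/I-2 aff ·: Tt
T/II-1 un I-1×I-2: tt
T/II-2 ? ·: tt|Tt
T/III-1 un II-1×II-2: tt
T/III-2 un II-1×II-2: tt
⇒ T over [I-1,I-2,II-1,II-2,III-1,III-2]: 4 consistent
W/I-1 un ·: ww
W/I-2 ? ·: ww|Ww|WW
W/II-1 ? I-1×I-2: ww|Ww
W/II-2 aff ·: Ww|WW
W/III-1 aff II-1×II-2: Ww|WW
W/III-2 aff II-1×II-2: Ww|WW
⇒ W over [I-1,I-2,II-1,II-2,III-1,III-2]: 20 consistent

I-2 ∈ {PP Tt WW, PP Tt Ww, PP Tt ww, Pp Tt WW, Pp Tt Ww, Pp Tt ww}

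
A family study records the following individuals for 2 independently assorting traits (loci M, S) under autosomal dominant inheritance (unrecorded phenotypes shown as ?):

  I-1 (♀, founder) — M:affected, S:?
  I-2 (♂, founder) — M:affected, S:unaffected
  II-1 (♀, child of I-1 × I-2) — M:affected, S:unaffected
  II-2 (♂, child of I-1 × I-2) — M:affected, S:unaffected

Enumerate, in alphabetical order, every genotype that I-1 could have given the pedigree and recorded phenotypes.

M/I-1 aff ·: Mm|MM
M/I-2 aff ·: Mm|MM
M/II-1 aff I-1×I-2: Mm|MM
M/II-2 aff I-1×I-2: Mm|MM
⇒ M over [I-1,I-2,II-1,II-2]: 13 consistent
S/I-1 ? ·: ss|Ss
S/I-2 un ·: ss
S/II-1 un I-1×I-2: ss
S/II-2 un I-1×I-2: ss
⇒ S over [I-1,I-2,II-1,II-2]: 2 consistent

I-1 ∈ {MM Ss, MM ss, Mm Ss, Mm ss}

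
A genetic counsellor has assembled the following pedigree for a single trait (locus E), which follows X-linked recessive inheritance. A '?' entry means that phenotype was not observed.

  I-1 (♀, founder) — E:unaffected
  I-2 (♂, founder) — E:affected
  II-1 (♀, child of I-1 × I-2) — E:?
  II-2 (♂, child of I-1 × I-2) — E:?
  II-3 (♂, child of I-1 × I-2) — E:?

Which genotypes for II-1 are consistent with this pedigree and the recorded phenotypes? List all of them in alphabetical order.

II-1 ∈ {X^EX^e, X^eX^e}

E/I-1 un ·: X^EX^E|X^EX^e
E/I-2 aff ·: X^eY
E/II-1 ? I-1×I-2: X^EX^e|X^eX^e
E/II-2 ? I-1×I-2: X^EY|X^eY
E/II-3 ? I-1×I-2: X^EY|X^eY
⇒ E over [I-1,I-2,II-1,II-2,II-3]: 9 consistent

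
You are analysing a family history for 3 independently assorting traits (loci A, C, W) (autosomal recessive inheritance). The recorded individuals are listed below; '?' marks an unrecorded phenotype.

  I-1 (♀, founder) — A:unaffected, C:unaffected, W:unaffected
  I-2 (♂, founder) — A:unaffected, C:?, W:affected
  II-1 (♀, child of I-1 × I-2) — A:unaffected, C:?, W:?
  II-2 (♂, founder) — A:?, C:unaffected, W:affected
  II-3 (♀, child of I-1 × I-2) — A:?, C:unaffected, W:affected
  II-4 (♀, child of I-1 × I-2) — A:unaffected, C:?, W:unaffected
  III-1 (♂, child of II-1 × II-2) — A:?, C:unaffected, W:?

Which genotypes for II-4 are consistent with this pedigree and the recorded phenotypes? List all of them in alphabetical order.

A/I-1 un ·: AA|Aa
A/I-2 un ·: AA|Aa
A/II-1 un I-1×I-2: AA|Aa
A/II-2 ? ·: AA|Aa|aa
A/II-3 ? I-1×I-2: AA|Aa|aa
A/II-4 un I-1×I-2: AA|Aa
A/III-1 ? II-1×II-2: AA|Aa|aa
⇒ A over [I-1,I-2,II-1,II-2,II-3,II-4,III-1]: 158 consistent
C/I-1 un ·: CC|Cc
C/I-2 ? ·: CC|Cc|cc
C/II-1 ? I-1×I-2: CC|Cc|cc
C/II-2 un ·: CC|Cc
C/II-3 un I-1×I-2: CC|Cc
C/II-4 ? I-1×I-2: CC|Cc|cc
C/III-1 un II-1×II-2: CC|Cc
⇒ C over [I-1,I-2,II-1,II-2,II-3,II-4,III-1]: 129 consistent
W/I-1 un ·: Ww
W/I-2 aff ·: ww
W/II-1 ? I-1×I-2: Ww|ww
W/II-2 aff ·: ww
W/II-3 aff I-1×I-2: ww
W/II-4 un I-1×I-2: Ww
W/III-1 ? II-1×II-2: Ww|ww
⇒ W over [I-1,I-2,II-1,II-2,II-3,II-4,III-1]: 3 consistent

II-4 ∈ {AA CC Ww, AA Cc Ww, AA cc Ww, Aa CC Ww, Aa Cc Ww, Aa cc Ww}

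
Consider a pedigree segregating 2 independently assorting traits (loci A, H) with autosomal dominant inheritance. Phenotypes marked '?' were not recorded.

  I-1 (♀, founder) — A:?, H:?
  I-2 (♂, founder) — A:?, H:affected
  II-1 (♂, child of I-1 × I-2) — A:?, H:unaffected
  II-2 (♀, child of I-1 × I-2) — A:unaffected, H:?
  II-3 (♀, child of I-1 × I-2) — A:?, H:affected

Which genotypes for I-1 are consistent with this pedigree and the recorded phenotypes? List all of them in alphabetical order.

I-1 ∈ {Aa Hh, Aa hh, aa Hh, aa hh}

A/I-1 ? ·: aa|Aa
A/I-2 ? ·: aa|Aa
A/II-1 ? I-1×I-2: aa|Aa|AA
A/II-2 un I-1×I-2: aa
A/II-3 ? I-1×I-2: aa|Aa|AA
⇒ A over [I-1,I-2,II-1,II-2,II-3]: 18 consistent
H/I-1 ? ·: hh|Hh
H/I-2 aff ·: Hh
H/II-1 un I-1×I-2: hh
H/II-2 ? I-1×I-2: hh|Hh|HH
H/II-3 aff I-1×I-2: Hh|HH
⇒ H over [I-1,I-2,II-1,II-2,II-3]: 8 consistent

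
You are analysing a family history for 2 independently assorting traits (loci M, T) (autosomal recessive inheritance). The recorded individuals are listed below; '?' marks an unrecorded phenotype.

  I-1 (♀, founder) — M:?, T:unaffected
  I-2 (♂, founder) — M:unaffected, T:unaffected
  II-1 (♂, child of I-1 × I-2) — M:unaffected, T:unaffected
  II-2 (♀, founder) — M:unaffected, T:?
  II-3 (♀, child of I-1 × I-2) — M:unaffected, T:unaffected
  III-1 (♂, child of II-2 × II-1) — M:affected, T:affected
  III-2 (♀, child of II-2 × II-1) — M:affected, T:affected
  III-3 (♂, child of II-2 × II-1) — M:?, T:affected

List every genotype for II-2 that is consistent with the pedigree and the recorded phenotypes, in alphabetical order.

II-2 ∈ {Mm Tt, Mm tt}

M/I-1 ? ·: MM|Mm|mm
M/I-2 un ·: MM|Mm
M/II-1 un I-1×I-2: Mm
M/II-2 un ·: Mm
M/II-3 un I-1×I-2: MM|Mm
M/III-1 aff II-2×II-1: mm
M/III-2 aff II-2×II-1: mm
M/III-3 ? II-2×II-1: MM|Mm|mm
⇒ M over [I-1,I-2,II-1,II-2,II-3,III-1,III-2,III-3]: 24 consistent
T/I-1 un ·: TT|Tt
T/I-2 un ·: TT|Tt
T/II-1 un I-1×I-2: Tt
T/II-2 ? ·: Tt|tt
T/II-3 un I-1×I-2: TT|Tt
T/III-1 aff II-2×II-1: tt
T/III-2 aff II-2×II-1: tt
T/III-3 aff II-2×II-1: tt
⇒ T over [I-1,I-2,II-1,II-2,II-3,III-1,III-2,III-3]: 12 consistent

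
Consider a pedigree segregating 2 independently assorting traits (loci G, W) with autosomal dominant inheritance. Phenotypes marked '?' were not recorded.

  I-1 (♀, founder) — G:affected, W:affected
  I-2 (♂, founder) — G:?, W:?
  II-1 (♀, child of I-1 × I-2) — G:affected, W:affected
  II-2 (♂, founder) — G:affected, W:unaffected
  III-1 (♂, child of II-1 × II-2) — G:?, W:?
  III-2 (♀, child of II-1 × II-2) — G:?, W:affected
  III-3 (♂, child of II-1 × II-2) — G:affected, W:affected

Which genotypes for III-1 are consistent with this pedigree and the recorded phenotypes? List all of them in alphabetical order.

G/I-1 aff ·: Gg|GG
G/I-2 ? ·: gg|Gg|GG
G/II-1 aff I-1×I-2: Gg|GG
G/II-2 aff ·: Gg|GG
G/III-1 ? II-1×II-2: gg|Gg|GG
G/III-2 ? II-1×II-2: gg|Gg|GG
G/III-3 aff II-1×II-2: Gg|GG
⇒ G over [I-1,I-2,II-1,II-2,III-1,III-2,III-3]: 166 consistent
W/I-1 aff ·: Ww|WW
W/I-2 ? ·: ww|Ww|WW
W/II-1 aff I-1×I-2: Ww|WW
W/II-2 un ·: ww
W/III-1 ? II-1×II-2: ww|Ww
W/III-2 aff II-1×II-2: Ww
W/III-3 aff II-1×II-2: Ww
⇒ W over [I-1,I-2,II-1,II-2,III-1,III-2,III-3]: 14 consistent

III-1 ∈ {GG Ww, GG ww, Gg Ww, Gg ww, gg Ww, gg ww}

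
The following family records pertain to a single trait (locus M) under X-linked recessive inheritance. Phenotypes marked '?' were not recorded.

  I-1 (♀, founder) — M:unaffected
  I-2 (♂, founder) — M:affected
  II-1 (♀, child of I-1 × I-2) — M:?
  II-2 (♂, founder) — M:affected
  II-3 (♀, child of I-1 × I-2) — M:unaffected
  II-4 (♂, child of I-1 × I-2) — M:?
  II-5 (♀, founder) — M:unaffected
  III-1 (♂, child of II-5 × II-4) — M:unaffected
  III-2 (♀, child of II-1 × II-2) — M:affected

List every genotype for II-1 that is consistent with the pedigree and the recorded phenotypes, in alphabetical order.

II-1 ∈ {X^MX^m, X^mX^m}

M/I-1 un ·: X^MX^M|X^MX^m
M/I-2 aff ·: X^mY
M/II-1 ? I-1×I-2: X^MX^m|X^mX^m
M/II-2 aff ·: X^mY
M/II-3 un I-1×I-2: X^MX^m
M/II-4 ? I-1×I-2: X^MY|X^mY
M/II-5 un ·: X^MX^M|X^MX^m
M/III-1 un II-5×II-4: X^MY
M/III-2 aff II-1×II-2: X^mX^m
⇒ M over [I-1,I-2,II-1,II-2,II-3,II-4,II-5,III-1,III-2]: 10 consistent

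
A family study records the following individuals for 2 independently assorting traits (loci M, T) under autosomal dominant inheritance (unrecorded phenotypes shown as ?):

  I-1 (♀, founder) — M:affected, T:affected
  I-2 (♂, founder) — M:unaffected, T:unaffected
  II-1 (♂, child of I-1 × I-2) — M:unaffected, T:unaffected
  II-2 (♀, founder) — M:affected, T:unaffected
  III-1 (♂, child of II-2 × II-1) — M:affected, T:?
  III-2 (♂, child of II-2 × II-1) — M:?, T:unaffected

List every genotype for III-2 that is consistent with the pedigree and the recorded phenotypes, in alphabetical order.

M/I-1 aff ·: Mm
M/I-2 un ·: mm
M/II-1 un I-1×I-2: mm
M/II-2 aff ·: Mm|MM
M/III-1 aff II-2×II-1: Mm
M/III-2 ? II-2×II-1: mm|Mm
⇒ M over [I-1,I-2,II-1,II-2,III-1,III-2]: 3 consistent
T/I-1 aff ·: Tt
T/I-2 un ·: tt
T/II-1 un I-1×I-2: tt
T/II-2 un ·: tt
T/III-1 ? II-2×II-1: tt
T/III-2 un II-2×II-1: tt
⇒ T over [I-1,I-2,II-1,II-2,III-1,III-2]: 1 consistent

III-2 ∈ {Mm tt, mm tt}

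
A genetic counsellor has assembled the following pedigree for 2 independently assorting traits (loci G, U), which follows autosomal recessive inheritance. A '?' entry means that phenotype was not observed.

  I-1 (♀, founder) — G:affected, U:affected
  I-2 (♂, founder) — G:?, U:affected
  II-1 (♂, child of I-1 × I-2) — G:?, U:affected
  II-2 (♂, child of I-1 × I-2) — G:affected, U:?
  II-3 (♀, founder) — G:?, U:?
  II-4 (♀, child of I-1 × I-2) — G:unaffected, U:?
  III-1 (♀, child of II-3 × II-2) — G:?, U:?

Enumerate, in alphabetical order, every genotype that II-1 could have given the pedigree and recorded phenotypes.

II-1 ∈ {Gg uu, gg uu}

G/I-1 aff ·: gg
G/I-2 ? ·: Gg
G/II-1 ? I-1×I-2: Gg|gg
G/II-2 aff I-1×I-2: gg
G/II-3 ? ·: GG|Gg|gg
G/II-4 un I-1×I-2: Gg
G/III-1 ? II-3×II-2: Gg|gg
⇒ G over [I-1,I-2,II-1,II-2,II-3,II-4,III-1]: 8 consistent
U/I-1 aff ·: uu
U/I-2 aff ·: uu
U/II-1 aff I-1×I-2: uu
U/II-2 ? I-1×I-2: uu
U/II-3 ? ·: UU|Uu|uu
U/II-4 ? I-1×I-2: uu
U/III-1 ? II-3×II-2: Uu|uu
⇒ U over [I-1,I-2,II-1,II-2,II-3,II-4,III-1]: 4 consistent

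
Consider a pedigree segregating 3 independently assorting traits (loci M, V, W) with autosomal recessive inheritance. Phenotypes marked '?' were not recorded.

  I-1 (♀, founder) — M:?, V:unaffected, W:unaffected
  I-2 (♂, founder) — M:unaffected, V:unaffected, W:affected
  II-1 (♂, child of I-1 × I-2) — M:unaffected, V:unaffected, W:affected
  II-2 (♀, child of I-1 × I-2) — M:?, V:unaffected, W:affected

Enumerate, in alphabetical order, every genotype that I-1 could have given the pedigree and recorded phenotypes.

M/I-1 ? ·: MM|Mm|mm
M/I-2 un ·: MM|Mm
M/II-1 un I-1×I-2: MM|Mm
M/II-2 ? I-1×I-2: MM|Mm|mm
⇒ M over [I-1,I-2,II-1,II-2]: 18 consistent
V/I-1 un ·: VV|Vv
V/I-2 un ·: VV|Vv
V/II-1 un I-1×I-2: VV|Vv
V/II-2 un I-1×I-2: VV|Vv
⇒ V over [I-1,I-2,II-1,II-2]: 13 consistent
W/I-1 un ·: Ww
W/I-2 aff ·: ww
W/II-1 aff I-1×I-2: ww
W/II-2 aff I-1×I-2: ww
⇒ W over [I-1,I-2,II-1,II-2]: 1 consistent

I-1 ∈ {MM VV Ww, MM Vv Ww, Mm VV Ww, Mm Vv Ww, mm VV Ww, mm Vv Ww}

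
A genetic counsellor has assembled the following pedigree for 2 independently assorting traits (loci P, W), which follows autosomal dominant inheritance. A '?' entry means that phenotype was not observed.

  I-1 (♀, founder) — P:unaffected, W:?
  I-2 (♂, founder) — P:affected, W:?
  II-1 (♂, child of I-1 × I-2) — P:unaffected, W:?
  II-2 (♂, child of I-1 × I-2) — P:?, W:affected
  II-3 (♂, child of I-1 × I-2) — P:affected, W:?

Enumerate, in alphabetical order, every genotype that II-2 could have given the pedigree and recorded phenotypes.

II-2 ∈ {Pp WW, Pp Ww, pp WW, pp Ww}

P/I-1 un ·: pp
P/I-2 aff ·: Pp
P/II-1 un I-1×I-2: pp
P/II-2 ? I-1×I-2: pp|Pp
P/II-3 aff I-1×I-2: Pp
⇒ P over [I-1,I-2,II-1,II-2,II-3]: 2 consistent
W/I-1 ? ·: ww|Ww|WW
W/I-2 ? ·: ww|Ww|WW
W/II-1 ? I-1×I-2: ww|Ww|WW
W/II-2 aff I-1×I-2: Ww|WW
W/II-3 ? I-1×I-2: ww|Ww|WW
⇒ W over [I-1,I-2,II-1,II-2,II-3]: 45 consistent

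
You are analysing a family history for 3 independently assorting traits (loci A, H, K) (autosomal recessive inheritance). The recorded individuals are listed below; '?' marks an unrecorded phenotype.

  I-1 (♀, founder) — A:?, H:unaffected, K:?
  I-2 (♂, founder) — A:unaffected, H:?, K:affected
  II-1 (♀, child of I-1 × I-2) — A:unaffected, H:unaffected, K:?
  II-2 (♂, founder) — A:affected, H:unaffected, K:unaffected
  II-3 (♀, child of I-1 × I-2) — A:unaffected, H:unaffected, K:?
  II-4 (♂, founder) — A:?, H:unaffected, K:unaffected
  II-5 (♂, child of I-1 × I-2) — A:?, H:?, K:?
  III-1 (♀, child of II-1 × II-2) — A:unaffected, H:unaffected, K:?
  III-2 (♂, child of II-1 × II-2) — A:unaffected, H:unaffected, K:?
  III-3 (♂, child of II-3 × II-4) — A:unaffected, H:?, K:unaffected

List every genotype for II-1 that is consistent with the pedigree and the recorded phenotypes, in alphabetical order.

A/I-1 ? ·: AA|Aa|aa
A/I-2 un ·: AA|Aa
A/II-1 un I-1×I-2: AA|Aa
A/II-2 aff ·: aa
A/II-3 un I-1×I-2: AA|Aa
A/II-4 ? ·: AA|Aa|aa
A/II-5 ? I-1×I-2: AA|Aa|aa
A/III-1 un II-1×II-2: Aa
A/III-2 un II-1×II-2: Aa
A/III-3 un II-3×II-4: AA|Aa
⇒ A over [I-1,I-2,II-1,II-2,II-3,II-4,II-5,III-1,III-2,III-3]: 145 consistent
H/I-1 un ·: HH|Hh
H/I-2 ? ·: HH|Hh|hh
H/II-1 un I-1×I-2: HH|Hh
H/II-2 un ·: HH|Hh
H/II-3 un I-1×I-2: HH|Hh
H/II-4 un ·: HH|Hh
H/II-5 ? I-1×I-2: HH|Hh|hh
H/III-1 un II-1×II-2: HH|Hh
H/III-2 un II-1×II-2: HH|Hh
H/III-3 ? II-3×II-4: HH|Hh|hh
⇒ H over [I-1,I-2,II-1,II-2,II-3,II-4,II-5,III-1,III-2,III-3]: 863 consistent
K/I-1 ? ·: KK|Kk|kk
K/I-2 aff ·: kk
K/II-1 ? I-1×I-2: Kk|kk
K/II-2 un ·: KK|Kk
K/II-3 ? I-1×I-2: Kk|kk
K/II-4 un ·: KK|Kk
K/II-5 ? I-1×I-2: Kk|kk
K/III-1 ? II-1×II-2: KK|Kk|kk
K/III-2 ? II-1×II-2: KK|Kk|kk
K/III-3 un II-3×II-4: KK|Kk
⇒ K over [I-1,I-2,II-1,II-2,II-3,II-4,II-5,III-1,III-2,III-3]: 278 consistent

II-1 ∈ {AA HH Kk, AA HH kk, AA Hh Kk, AA Hh kk, Aa HH Kk, Aa HH kk, Aa Hh Kk, Aa Hh kk}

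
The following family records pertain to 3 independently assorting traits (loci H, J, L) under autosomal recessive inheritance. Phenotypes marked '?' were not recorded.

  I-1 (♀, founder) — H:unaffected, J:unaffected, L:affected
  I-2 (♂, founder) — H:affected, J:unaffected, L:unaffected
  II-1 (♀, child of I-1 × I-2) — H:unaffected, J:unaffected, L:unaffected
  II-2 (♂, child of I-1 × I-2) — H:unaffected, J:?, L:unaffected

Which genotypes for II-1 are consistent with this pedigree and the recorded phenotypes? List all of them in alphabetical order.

II-1 ∈ {Hh JJ Ll, Hh Jj Ll}

H/I-1 un ·: HH|Hh
H/I-2 aff ·: hh
H/II-1 un I-1×I-2: Hh
H/II-2 un I-1×I-2: Hh
⇒ H over [I-1,I-2,II-1,II-2]: 2 consistent
J/I-1 un ·: JJ|Jj
J/I-2 un ·: JJ|Jj
J/II-1 un I-1×I-2: JJ|Jj
J/II-2 ? I-1×I-2: JJ|Jj|jj
⇒ J over [I-1,I-2,II-1,II-2]: 15 consistent
L/I-1 aff ·: ll
L/I-2 un ·: LL|Ll
L/II-1 un I-1×I-2: Ll
L/II-2 un I-1×I-2: Ll
⇒ L over [I-1,I-2,II-1,II-2]: 2 consistent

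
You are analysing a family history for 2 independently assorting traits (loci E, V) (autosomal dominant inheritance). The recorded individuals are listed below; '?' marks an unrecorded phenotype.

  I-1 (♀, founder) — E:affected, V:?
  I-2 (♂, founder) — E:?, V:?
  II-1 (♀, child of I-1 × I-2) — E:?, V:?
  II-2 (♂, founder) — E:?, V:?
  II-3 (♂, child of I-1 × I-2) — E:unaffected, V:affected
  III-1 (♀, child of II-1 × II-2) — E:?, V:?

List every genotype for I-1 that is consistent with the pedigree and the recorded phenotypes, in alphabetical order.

E/I-1 aff ·: Ee
E/I-2 ? ·: ee|Ee
E/II-1 ? I-1×I-2: ee|Ee|EE
E/II-2 ? ·: ee|Ee|EE
E/II-3 un I-1×I-2: ee
E/III-1 ? II-1×II-2: ee|Ee|EE
⇒ E over [I-1,I-2,II-1,II-2,II-3,III-1]: 26 consistent
V/I-1 ? ·: vv|Vv|VV
V/I-2 ? ·: vv|Vv|VV
V/II-1 ? I-1×I-2: vv|Vv|VV
V/II-2 ? ·: vv|Vv|VV
V/II-3 aff I-1×I-2: Vv|VV
V/III-1 ? II-1×II-2: vv|Vv|VV
⇒ V over [I-1,I-2,II-1,II-2,II-3,III-1]: 114 consistent

I-1 ∈ {Ee VV, Ee Vv, Ee vv}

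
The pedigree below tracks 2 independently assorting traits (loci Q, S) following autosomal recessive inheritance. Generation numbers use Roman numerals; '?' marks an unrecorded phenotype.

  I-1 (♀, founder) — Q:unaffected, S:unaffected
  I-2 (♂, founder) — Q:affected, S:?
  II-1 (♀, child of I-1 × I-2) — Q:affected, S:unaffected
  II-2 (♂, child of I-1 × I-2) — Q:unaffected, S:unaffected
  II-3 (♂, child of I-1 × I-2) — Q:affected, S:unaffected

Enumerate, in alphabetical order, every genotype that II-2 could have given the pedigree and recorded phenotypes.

II-2 ∈ {Qq SS, Qq Ss}

Q/I-1 un ·: Qq
Q/I-2 aff ·: qq
Q/II-1 aff I-1×I-2: qq
Q/II-2 un I-1×I-2: Qq
Q/II-3 aff I-1×I-2: qq
⇒ Q over [I-1,I-2,II-1,II-2,II-3]: 1 consistent
S/I-1 un ·: SS|Ss
S/I-2 ? ·: SS|Ss|ss
S/II-1 un I-1×I-2: SS|Ss
S/II-2 un I-1×I-2: SS|Ss
S/II-3 un I-1×I-2: SS|Ss
⇒ S over [I-1,I-2,II-1,II-2,II-3]: 27 consistent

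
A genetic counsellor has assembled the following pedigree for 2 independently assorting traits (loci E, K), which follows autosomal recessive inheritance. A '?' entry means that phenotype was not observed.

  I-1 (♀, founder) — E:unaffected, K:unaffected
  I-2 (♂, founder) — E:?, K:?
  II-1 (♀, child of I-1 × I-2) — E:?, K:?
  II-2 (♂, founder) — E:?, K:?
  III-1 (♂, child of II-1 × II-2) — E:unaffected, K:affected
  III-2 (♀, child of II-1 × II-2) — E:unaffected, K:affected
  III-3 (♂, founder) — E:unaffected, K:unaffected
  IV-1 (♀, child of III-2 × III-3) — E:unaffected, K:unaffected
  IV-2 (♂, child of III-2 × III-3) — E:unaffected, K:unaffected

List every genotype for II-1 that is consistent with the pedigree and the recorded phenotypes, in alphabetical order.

E/I-1 un ·: EE|Ee
E/I-2 ? ·: EE|Ee|ee
E/II-1 ? I-1×I-2: EE|Ee|ee
E/II-2 ? ·: EE|Ee|ee
E/III-1 un II-1×II-2: EE|Ee
E/III-2 un II-1×II-2: EE|Ee
E/III-3 un ·: EE|Ee
E/IV-1 un III-2×III-3: EE|Ee
E/IV-2 un III-2×III-3: EE|Ee
⇒ E over [I-1,I-2,II-1,II-2,III-1,III-2,III-3,IV-1,IV-2]: 488 consistent
K/I-1 un ·: KK|Kk
K/I-2 ? ·: KK|Kk|kk
K/II-1 ? I-1×I-2: Kk|kk
K/II-2 ? ·: Kk|kk
K/III-1 aff II-1×II-2: kk
K/III-2 aff II-1×II-2: kk
K/III-3 un ·: KK|Kk
K/IV-1 un III-2×III-3: Kk
K/IV-2 un III-2×III-3: Kk
⇒ K over [I-1,I-2,II-1,II-2,III-1,III-2,III-3,IV-1,IV-2]: 28 consistent

II-1 ∈ {EE Kk, EE kk, Ee Kk, Ee kk, ee Kk, ee kk}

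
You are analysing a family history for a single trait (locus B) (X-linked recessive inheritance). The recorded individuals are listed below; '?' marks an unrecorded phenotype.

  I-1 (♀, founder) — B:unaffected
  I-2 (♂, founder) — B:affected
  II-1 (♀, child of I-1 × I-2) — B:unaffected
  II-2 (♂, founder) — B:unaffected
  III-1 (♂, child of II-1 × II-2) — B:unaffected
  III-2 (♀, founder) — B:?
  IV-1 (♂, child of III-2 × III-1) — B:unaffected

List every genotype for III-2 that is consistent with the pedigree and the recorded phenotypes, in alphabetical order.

B/I-1 un ·: X^BX^B|X^BX^b
B/I-2 aff ·: X^bY
B/II-1 un I-1×I-2: X^BX^b
B/II-2 un ·: X^BY
B/III-1 un II-1×II-2: X^BY
B/III-2 ? ·: X^BX^B|X^BX^b
B/IV-1 un III-2×III-1: X^BY
⇒ B over [I-1,I-2,II-1,II-2,III-1,III-2,IV-1]: 4 consistent

III-2 ∈ {X^BX^B, X^BX^b}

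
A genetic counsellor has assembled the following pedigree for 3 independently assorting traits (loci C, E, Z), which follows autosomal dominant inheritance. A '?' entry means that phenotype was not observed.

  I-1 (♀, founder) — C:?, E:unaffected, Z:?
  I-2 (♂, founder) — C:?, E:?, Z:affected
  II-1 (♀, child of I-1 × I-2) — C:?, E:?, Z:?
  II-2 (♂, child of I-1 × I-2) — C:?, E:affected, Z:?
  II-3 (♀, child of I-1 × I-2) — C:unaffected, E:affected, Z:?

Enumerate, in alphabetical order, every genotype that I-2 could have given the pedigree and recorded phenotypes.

I-2 ∈ {Cc EE ZZ, Cc EE Zz, Cc Ee ZZ, Cc Ee Zz, cc EE ZZ, cc EE Zz, cc Ee ZZ, cc Ee Zz}

C/I-1 ? ·: cc|Cc
C/I-2 ? ·: cc|Cc
C/II-1 ? I-1×I-2: cc|Cc|CC
C/II-2 ? I-1×I-2: cc|Cc|CC
C/II-3 un I-1×I-2: cc
⇒ C over [I-1,I-2,II-1,II-2,II-3]: 18 consistent
E/I-1 un ·: ee
E/I-2 ? ·: Ee|EE
E/II-1 ? I-1×I-2: ee|Ee
E/II-2 aff I-1×I-2: Ee
E/II-3 aff I-1×I-2: Ee
⇒ E over [I-1,I-2,II-1,II-2,II-3]: 3 consistent
Z/I-1 ? ·: zz|Zz|ZZ
Z/I-2 aff ·: Zz|ZZ
Z/II-1 ? I-1×I-2: zz|Zz|ZZ
Z/II-2 ? I-1×I-2: zz|Zz|ZZ
Z/II-3 ? I-1×I-2: zz|Zz|ZZ
⇒ Z over [I-1,I-2,II-1,II-2,II-3]: 53 consistent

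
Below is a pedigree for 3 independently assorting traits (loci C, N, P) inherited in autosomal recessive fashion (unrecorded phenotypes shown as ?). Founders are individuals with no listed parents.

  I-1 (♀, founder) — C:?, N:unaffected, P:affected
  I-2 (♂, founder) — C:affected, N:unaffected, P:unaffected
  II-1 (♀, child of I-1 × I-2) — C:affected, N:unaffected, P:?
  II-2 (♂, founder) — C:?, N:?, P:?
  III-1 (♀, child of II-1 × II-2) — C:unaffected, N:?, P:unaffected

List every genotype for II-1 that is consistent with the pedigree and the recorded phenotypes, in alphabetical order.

C/I-1 ? ·: Cc|cc
C/I-2 aff ·: cc
C/II-1 aff I-1×I-2: cc
C/II-2 ? ·: CC|Cc
C/III-1 un II-1×II-2: Cc
⇒ C over [I-1,I-2,II-1,II-2,III-1]: 4 consistent
N/I-1 un ·: NN|Nn
N/I-2 un ·: NN|Nn
N/II-1 un I-1×I-2: NN|Nn
N/II-2 ? ·: NN|Nn|nn
N/III-1 ? II-1×II-2: NN|Nn|nn
⇒ N over [I-1,I-2,II-1,II-2,III-1]: 37 consistent
P/I-1 aff ·: pp
P/I-2 un ·: PP|Pp
P/II-1 ? I-1×I-2: Pp|pp
P/II-2 ? ·: PP|Pp|pp
P/III-1 un II-1×II-2: PP|Pp
⇒ P over [I-1,I-2,II-1,II-2,III-1]: 12 consistent

II-1 ∈ {cc NN Pp, cc NN pp, cc Nn Pp, cc Nn pp}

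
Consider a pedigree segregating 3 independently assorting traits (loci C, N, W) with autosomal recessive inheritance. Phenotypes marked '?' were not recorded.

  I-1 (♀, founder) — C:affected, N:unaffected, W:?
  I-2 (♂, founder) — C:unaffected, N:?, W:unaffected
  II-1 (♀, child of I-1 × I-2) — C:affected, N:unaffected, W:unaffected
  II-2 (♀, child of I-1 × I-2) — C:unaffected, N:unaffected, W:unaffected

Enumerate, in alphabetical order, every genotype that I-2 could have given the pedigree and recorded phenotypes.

I-2 ∈ {Cc NN WW, Cc NN Ww, Cc Nn WW, Cc Nn Ww, Cc nn WW, Cc nn Ww}

C/I-1 aff ·: cc
C/I-2 un ·: Cc
C/II-1 aff I-1×I-2: cc
C/II-2 un I-1×I-2: Cc
⇒ C over [I-1,I-2,II-1,II-2]: 1 consistent
N/I-1 un ·: NN|Nn
N/I-2 ? ·: NN|Nn|nn
N/II-1 un I-1×I-2: NN|Nn
N/II-2 un I-1×I-2: NN|Nn
⇒ N over [I-1,I-2,II-1,II-2]: 15 consistent
W/I-1 ? ·: WW|Ww|ww
W/I-2 un ·: WW|Ww
W/II-1 un I-1×I-2: WW|Ww
W/II-2 un I-1×I-2: WW|Ww
⇒ W over [I-1,I-2,II-1,II-2]: 15 consistent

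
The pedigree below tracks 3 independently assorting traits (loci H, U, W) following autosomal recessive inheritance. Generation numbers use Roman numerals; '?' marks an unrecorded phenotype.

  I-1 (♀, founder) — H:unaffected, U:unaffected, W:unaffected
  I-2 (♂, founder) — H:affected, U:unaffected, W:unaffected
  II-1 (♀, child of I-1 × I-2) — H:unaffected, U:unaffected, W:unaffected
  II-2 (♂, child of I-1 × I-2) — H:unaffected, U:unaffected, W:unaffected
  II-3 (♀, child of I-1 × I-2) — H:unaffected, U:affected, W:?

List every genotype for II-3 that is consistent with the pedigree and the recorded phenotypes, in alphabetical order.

H/I-1 un ·: HH|Hh
H/I-2 aff ·: hh
H/II-1 un I-1×I-2: Hh
H/II-2 un I-1×I-2: Hh
H/II-3 un I-1×I-2: Hh
⇒ H over [I-1,I-2,II-1,II-2,II-3]: 2 consistent
U/I-1 un ·: Uu
U/I-2 un ·: Uu
U/II-1 un I-1×I-2: UU|Uu
U/II-2 un I-1×I-2: UU|Uu
U/II-3 aff I-1×I-2: uu
⇒ U over [I-1,I-2,II-1,II-2,II-3]: 4 consistent
W/I-1 un ·: WW|Ww
W/I-2 un ·: WW|Ww
W/II-1 un I-1×I-2: WW|Ww
W/II-2 un I-1×I-2: WW|Ww
W/II-3 ? I-1×I-2: WW|Ww|ww
⇒ W over [I-1,I-2,II-1,II-2,II-3]: 29 consistent

II-3 ∈ {Hh uu WW, Hh uu Ww, Hh uu ww}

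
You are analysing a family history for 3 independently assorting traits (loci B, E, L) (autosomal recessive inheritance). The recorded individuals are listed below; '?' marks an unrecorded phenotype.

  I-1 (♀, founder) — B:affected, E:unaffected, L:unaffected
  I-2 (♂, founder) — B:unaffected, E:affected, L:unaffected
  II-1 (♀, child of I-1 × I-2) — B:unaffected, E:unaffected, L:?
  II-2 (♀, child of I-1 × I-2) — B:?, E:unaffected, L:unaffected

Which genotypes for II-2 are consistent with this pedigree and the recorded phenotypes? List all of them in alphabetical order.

II-2 ∈ {Bb Ee LL, Bb Ee Ll, bb Ee LL, bb Ee Ll}

B/I-1 aff ·: bb
B/I-2 un ·: BB|Bb
B/II-1 un I-1×I-2: Bb
B/II-2 ? I-1×I-2: Bb|bb
⇒ B over [I-1,I-2,II-1,II-2]: 3 consistent
E/I-1 un ·: EE|Ee
E/I-2 aff ·: ee
E/II-1 un I-1×I-2: Ee
E/II-2 un I-1×I-2: Ee
⇒ E over [I-1,I-2,II-1,II-2]: 2 consistent
L/I-1 un ·: LL|Ll
L/I-2 un ·: LL|Ll
L/II-1 ? I-1×I-2: LL|Ll|ll
L/II-2 un I-1×I-2: LL|Ll
⇒ L over [I-1,I-2,II-1,II-2]: 15 consistent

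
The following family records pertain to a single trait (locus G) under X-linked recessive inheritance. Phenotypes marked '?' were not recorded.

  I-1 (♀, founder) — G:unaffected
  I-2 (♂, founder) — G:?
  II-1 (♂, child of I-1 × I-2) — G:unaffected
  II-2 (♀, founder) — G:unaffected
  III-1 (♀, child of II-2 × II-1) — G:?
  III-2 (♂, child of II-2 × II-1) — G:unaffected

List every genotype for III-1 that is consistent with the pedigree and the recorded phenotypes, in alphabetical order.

G/I-1 un ·: X^GX^G|X^GX^g
G/I-2 ? ·: X^GY|X^gY
G/II-1 un I-1×I-2: X^GY
G/II-2 un ·: X^GX^G|X^GX^g
G/III-1 ? II-2×II-1: X^GX^G|X^GX^g
G/III-2 un II-2×II-1: X^GY
⇒ G over [I-1,I-2,II-1,II-2,III-1,III-2]: 12 consistent

III-1 ∈ {X^GX^G, X^GX^g}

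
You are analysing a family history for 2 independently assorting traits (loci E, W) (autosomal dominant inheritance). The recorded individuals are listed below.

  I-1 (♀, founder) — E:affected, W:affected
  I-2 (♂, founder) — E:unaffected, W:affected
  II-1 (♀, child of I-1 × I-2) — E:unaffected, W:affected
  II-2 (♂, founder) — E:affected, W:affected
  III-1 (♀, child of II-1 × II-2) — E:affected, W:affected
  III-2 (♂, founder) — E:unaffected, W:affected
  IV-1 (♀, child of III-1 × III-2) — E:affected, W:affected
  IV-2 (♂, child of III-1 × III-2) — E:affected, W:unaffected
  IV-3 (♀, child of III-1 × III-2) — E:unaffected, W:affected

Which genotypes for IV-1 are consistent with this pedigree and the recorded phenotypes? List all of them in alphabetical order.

IV-1 ∈ {Ee WW, Ee Ww}

E/I-1 aff ·: Ee
E/I-2 un ·: ee
E/II-1 un I-1×I-2: ee
E/II-2 aff ·: Ee|EE
E/III-1 aff II-1×II-2: Ee
E/III-2 un ·: ee
E/IV-1 aff III-1×III-2: Ee
E/IV-2 aff III-1×III-2: Ee
E/IV-3 un III-1×III-2: ee
⇒ E over [I-1,I-2,II-1,II-2,III-1,III-2,IV-1,IV-2,IV-3]: 2 consistent
W/I-1 aff ·: Ww|WW
W/I-2 aff ·: Ww|WW
W/II-1 aff I-1×I-2: Ww|WW
W/II-2 aff ·: Ww|WW
W/III-1 aff II-1×II-2: Ww
W/III-2 aff ·: Ww
W/IV-1 aff III-1×III-2: Ww|WW
W/IV-2 un III-1×III-2: ww
W/IV-3 aff III-1×III-2: Ww|WW
⇒ W over [I-1,I-2,II-1,II-2,III-1,III-2,IV-1,IV-2,IV-3]: 40 consistent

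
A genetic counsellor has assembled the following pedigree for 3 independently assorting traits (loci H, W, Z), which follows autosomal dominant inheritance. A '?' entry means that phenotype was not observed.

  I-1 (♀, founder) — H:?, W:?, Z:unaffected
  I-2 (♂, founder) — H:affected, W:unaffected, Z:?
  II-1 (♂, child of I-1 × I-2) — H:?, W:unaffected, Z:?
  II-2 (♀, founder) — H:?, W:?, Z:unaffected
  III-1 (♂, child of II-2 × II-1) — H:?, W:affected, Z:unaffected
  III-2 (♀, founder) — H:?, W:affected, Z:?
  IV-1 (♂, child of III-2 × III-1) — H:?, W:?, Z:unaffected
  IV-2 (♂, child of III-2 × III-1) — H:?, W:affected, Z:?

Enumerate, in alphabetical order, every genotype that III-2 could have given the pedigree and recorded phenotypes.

III-2 ∈ {HH WW Zz, HH WW zz, HH Ww Zz, HH Ww zz, Hh WW Zz, Hh WW zz, Hh Ww Zz, Hh Ww zz, hh WW Zz, hh WW zz, hh Ww Zz, hh Ww zz}

H/I-1 ? ·: hh|Hh|HH
H/I-2 aff ·: Hh|HH
H/II-1 ? I-1×I-2: hh|Hh|HH
H/II-2 ? ·: hh|Hh|HH
H/III-1 ? II-2×II-1: hh|Hh|HH
H/III-2 ? ·: hh|Hh|HH
H/IV-1 ? III-2×III-1: hh|Hh|HH
H/IV-2 ? III-2×III-1: hh|Hh|HH
⇒ H over [I-1,I-2,II-1,II-2,III-1,III-2,IV-1,IV-2]: 651 consistent
W/I-1 ? ·: ww|Ww
W/I-2 un ·: ww
W/II-1 un I-1×I-2: ww
W/II-2 ? ·: Ww|WW
W/III-1 aff II-2×II-1: Ww
W/III-2 aff ·: Ww|WW
W/IV-1 ? III-2×III-1: ww|Ww|WW
W/IV-2 aff III-2×III-1: Ww|WW
⇒ W over [I-1,I-2,II-1,II-2,III-1,III-2,IV-1,IV-2]: 40 consistent
Z/I-1 un ·: zz
Z/I-2 ? ·: zz|Zz|ZZ
Z/II-1 ? I-1×I-2: zz|Zz
Z/II-2 un ·: zz
Z/III-1 un II-2×II-1: zz
Z/III-2 ? ·: zz|Zz
Z/IV-1 un III-2×III-1: zz
Z/IV-2 ? III-2×III-1: zz|Zz
⇒ Z over [I-1,I-2,II-1,II-2,III-1,III-2,IV-1,IV-2]: 12 consistent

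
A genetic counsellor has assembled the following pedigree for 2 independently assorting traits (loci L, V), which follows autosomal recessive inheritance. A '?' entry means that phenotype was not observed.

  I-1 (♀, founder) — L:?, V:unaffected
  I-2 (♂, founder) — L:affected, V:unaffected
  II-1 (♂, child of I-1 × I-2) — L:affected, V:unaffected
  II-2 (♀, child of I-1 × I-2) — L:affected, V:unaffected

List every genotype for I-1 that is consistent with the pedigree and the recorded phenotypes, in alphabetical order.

L/I-1 ? ·: Ll|ll
L/I-2 aff ·: ll
L/II-1 aff I-1×I-2: ll
L/II-2 aff I-1×I-2: ll
⇒ L over [I-1,I-2,II-1,II-2]: 2 consistent
V/I-1 un ·: VV|Vv
V/I-2 un ·: VV|Vv
V/II-1 un I-1×I-2: VV|Vv
V/II-2 un I-1×I-2: VV|Vv
⇒ V over [I-1,I-2,II-1,II-2]: 13 consistent

I-1 ∈ {Ll VV, Ll Vv, ll VV, ll Vv}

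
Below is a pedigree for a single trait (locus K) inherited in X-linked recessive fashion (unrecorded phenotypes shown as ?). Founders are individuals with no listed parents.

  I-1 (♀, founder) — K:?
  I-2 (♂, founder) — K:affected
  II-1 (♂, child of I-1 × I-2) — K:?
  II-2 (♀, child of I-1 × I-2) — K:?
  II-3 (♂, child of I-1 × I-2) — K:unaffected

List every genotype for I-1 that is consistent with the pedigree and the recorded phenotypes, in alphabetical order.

I-1 ∈ {X^KX^K, X^KX^k}

K/I-1 ? ·: X^KX^K|X^KX^k
K/I-2 aff ·: X^kY
K/II-1 ? I-1×I-2: X^KY|X^kY
K/II-2 ? I-1×I-2: X^KX^k|X^kX^k
K/II-3 un I-1×I-2: X^KY
⇒ K over [I-1,I-2,II-1,II-2,II-3]: 5 consistent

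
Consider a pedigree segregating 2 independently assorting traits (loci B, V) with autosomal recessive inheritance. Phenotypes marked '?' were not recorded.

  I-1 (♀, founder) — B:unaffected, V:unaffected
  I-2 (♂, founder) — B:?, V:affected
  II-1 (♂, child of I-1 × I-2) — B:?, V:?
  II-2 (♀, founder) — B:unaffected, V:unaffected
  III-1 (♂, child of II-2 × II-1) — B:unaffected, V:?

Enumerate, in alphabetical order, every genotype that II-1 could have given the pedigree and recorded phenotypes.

II-1 ∈ {BB Vv, BB vv, Bb Vv, Bb vv, bb Vv, bb vv}

B/I-1 un ·: BB|Bb
B/I-2 ? ·: BB|Bb|bb
B/II-1 ? I-1×I-2: BB|Bb|bb
B/II-2 un ·: BB|Bb
B/III-1 un II-2×II-1: BB|Bb
⇒ B over [I-1,I-2,II-1,II-2,III-1]: 36 consistent
V/I-1 un ·: VV|Vv
V/I-2 aff ·: vv
V/II-1 ? I-1×I-2: Vv|vv
V/II-2 un ·: VV|Vv
V/III-1 ? II-2×II-1: VV|Vv|vv
⇒ V over [I-1,I-2,II-1,II-2,III-1]: 13 consistent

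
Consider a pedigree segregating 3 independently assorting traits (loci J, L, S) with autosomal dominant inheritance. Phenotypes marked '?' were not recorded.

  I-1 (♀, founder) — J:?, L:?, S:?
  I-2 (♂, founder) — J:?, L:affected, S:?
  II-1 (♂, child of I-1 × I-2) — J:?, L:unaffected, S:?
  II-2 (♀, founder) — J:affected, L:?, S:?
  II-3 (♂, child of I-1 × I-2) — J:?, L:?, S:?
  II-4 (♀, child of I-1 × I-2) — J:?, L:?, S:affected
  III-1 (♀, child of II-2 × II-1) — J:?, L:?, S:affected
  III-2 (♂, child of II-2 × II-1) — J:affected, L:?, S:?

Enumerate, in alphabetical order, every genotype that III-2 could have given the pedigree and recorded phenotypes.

III-2 ∈ {JJ Ll SS, JJ Ll Ss, JJ Ll ss, JJ ll SS, JJ ll Ss, JJ ll ss, Jj Ll SS, Jj Ll Ss, Jj Ll ss, Jj ll SS, Jj ll Ss, Jj ll ss}

J/I-1 ? ·: jj|Jj|JJ
J/I-2 ? ·: jj|Jj|JJ
J/II-1 ? I-1×I-2: jj|Jj|JJ
J/II-2 aff ·: Jj|JJ
J/II-3 ? I-1×I-2: jj|Jj|JJ
J/II-4 ? I-1×I-2: jj|Jj|JJ
J/III-1 ? II-2×II-1: jj|Jj|JJ
J/III-2 aff II-2×II-1: Jj|JJ
⇒ J over [I-1,I-2,II-1,II-2,II-3,II-4,III-1,III-2]: 414 consistent
L/I-1 ? ·: ll|Ll
L/I-2 aff ·: Ll
L/II-1 un I-1×I-2: ll
L/II-2 ? ·: ll|Ll|LL
L/II-3 ? I-1×I-2: ll|Ll|LL
L/II-4 ? I-1×I-2: ll|Ll|LL
L/III-1 ? II-2×II-1: ll|Ll
L/III-2 ? II-2×II-1: ll|Ll
⇒ L over [I-1,I-2,II-1,II-2,II-3,II-4,III-1,III-2]: 78 consistent
S/I-1 ? ·: ss|Ss|SS
S/I-2 ? ·: ss|Ss|SS
S/II-1 ? I-1×I-2: ss|Ss|SS
S/II-2 ? ·: ss|Ss|SS
S/II-3 ? I-1×I-2: ss|Ss|SS
S/II-4 aff I-1×I-2: Ss|SS
S/III-1 aff II-2×II-1: Ss|SS
S/III-2 ? II-2×II-1: ss|Ss|SS
⇒ S over [I-1,I-2,II-1,II-2,II-3,II-4,III-1,III-2]: 360 consistent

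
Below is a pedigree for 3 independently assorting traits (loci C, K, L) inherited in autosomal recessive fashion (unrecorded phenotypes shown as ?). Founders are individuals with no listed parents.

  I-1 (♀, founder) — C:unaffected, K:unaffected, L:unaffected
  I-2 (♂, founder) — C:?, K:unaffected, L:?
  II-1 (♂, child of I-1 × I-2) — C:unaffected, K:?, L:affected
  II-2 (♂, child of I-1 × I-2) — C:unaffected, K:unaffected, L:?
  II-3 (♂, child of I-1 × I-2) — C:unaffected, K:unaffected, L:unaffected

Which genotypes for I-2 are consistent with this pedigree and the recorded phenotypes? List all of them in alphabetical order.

I-2 ∈ {CC KK Ll, CC KK ll, CC Kk Ll, CC Kk ll, Cc KK Ll, Cc KK ll, Cc Kk Ll, Cc Kk ll, cc KK Ll, cc KK ll, cc Kk Ll, cc Kk ll}

C/I-1 un ·: CC|Cc
C/I-2 ? ·: CC|Cc|cc
C/II-1 un I-1×I-2: CC|Cc
C/II-2 un I-1×I-2: CC|Cc
C/II-3 un I-1×I-2: CC|Cc
⇒ C over [I-1,I-2,II-1,II-2,II-3]: 27 consistent
K/I-1 un ·: KK|Kk
K/I-2 un ·: KK|Kk
K/II-1 ? I-1×I-2: KK|Kk|kk
K/II-2 un I-1×I-2: KK|Kk
K/II-3 un I-1×I-2: KK|Kk
⇒ K over [I-1,I-2,II-1,II-2,II-3]: 29 consistent
L/I-1 un ·: Ll
L/I-2 ? ·: Ll|ll
L/II-1 aff I-1×I-2: ll
L/II-2 ? I-1×I-2: LL|Ll|ll
L/II-3 un I-1×I-2: LL|Ll
⇒ L over [I-1,I-2,II-1,II-2,II-3]: 8 consistent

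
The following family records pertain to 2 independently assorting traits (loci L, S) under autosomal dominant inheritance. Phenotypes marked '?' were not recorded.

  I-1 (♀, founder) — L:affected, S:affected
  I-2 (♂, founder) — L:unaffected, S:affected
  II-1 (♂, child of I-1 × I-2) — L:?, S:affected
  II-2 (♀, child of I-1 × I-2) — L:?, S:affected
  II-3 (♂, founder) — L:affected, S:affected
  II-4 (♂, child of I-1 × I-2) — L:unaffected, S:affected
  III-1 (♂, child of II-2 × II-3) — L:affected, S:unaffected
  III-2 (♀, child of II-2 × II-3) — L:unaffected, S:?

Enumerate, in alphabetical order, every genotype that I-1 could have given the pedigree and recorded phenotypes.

I-1 ∈ {Ll SS, Ll Ss}

L/I-1 aff ·: Ll
L/I-2 un ·: ll
L/II-1 ? I-1×I-2: ll|Ll
L/II-2 ? I-1×I-2: ll|Ll
L/II-3 aff ·: Ll
L/II-4 un I-1×I-2: ll
L/III-1 aff II-2×II-3: Ll|LL
L/III-2 un II-2×II-3: ll
⇒ L over [I-1,I-2,II-1,II-2,II-3,II-4,III-1,III-2]: 6 consistent
S/I-1 aff ·: Ss|SS
S/I-2 aff ·: Ss|SS
S/II-1 aff I-1×I-2: Ss|SS
S/II-2 aff I-1×I-2: Ss
S/II-3 aff ·: Ss
S/II-4 aff I-1×I-2: Ss|SS
S/III-1 un II-2×II-3: ss
S/III-2 ? II-2×II-3: ss|Ss|SS
⇒ S over [I-1,I-2,II-1,II-2,II-3,II-4,III-1,III-2]: 36 consistent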